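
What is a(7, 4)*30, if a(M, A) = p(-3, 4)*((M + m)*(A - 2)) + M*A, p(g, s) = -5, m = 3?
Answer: -2160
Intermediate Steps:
a(M, A) = A*M - 5*(-2 + A)*(3 + M) (a(M, A) = -5*(M + 3)*(A - 2) + M*A = -5*(3 + M)*(-2 + A) + A*M = -5*(-2 + A)*(3 + M) + A*M = A*M - 5*(-2 + A)*(3 + M))
a(7, 4)*30 = (30 - 15*4 + 10*7 - 4*4*7)*30 = (30 - 60 + 70 - 112)*30 = -72*30 = -2160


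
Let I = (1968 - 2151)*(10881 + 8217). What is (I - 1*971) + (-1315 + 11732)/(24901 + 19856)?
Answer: -156466209668/44757 ≈ -3.4959e+6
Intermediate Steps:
I = -3494934 (I = -183*19098 = -3494934)
(I - 1*971) + (-1315 + 11732)/(24901 + 19856) = (-3494934 - 1*971) + (-1315 + 11732)/(24901 + 19856) = (-3494934 - 971) + 10417/44757 = -3495905 + 10417*(1/44757) = -3495905 + 10417/44757 = -156466209668/44757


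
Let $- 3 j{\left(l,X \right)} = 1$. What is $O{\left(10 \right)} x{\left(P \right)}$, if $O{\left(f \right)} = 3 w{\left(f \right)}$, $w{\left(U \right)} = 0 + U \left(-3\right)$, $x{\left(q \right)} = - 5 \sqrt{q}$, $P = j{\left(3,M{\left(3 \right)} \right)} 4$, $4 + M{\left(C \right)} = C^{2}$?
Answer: $300 i \sqrt{3} \approx 519.62 i$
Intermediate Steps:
$M{\left(C \right)} = -4 + C^{2}$
$j{\left(l,X \right)} = - \frac{1}{3}$ ($j{\left(l,X \right)} = \left(- \frac{1}{3}\right) 1 = - \frac{1}{3}$)
$P = - \frac{4}{3}$ ($P = \left(- \frac{1}{3}\right) 4 = - \frac{4}{3} \approx -1.3333$)
$w{\left(U \right)} = - 3 U$ ($w{\left(U \right)} = 0 - 3 U = - 3 U$)
$O{\left(f \right)} = - 9 f$ ($O{\left(f \right)} = 3 \left(- 3 f\right) = - 9 f$)
$O{\left(10 \right)} x{\left(P \right)} = \left(-9\right) 10 \left(- 5 \sqrt{- \frac{4}{3}}\right) = - 90 \left(- 5 \frac{2 i \sqrt{3}}{3}\right) = - 90 \left(- \frac{10 i \sqrt{3}}{3}\right) = 300 i \sqrt{3}$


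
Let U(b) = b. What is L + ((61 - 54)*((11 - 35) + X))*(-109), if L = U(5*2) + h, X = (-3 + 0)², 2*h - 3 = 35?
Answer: 11474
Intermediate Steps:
h = 19 (h = 3/2 + (½)*35 = 3/2 + 35/2 = 19)
X = 9 (X = (-3)² = 9)
L = 29 (L = 5*2 + 19 = 10 + 19 = 29)
L + ((61 - 54)*((11 - 35) + X))*(-109) = 29 + ((61 - 54)*((11 - 35) + 9))*(-109) = 29 + (7*(-24 + 9))*(-109) = 29 + (7*(-15))*(-109) = 29 - 105*(-109) = 29 + 11445 = 11474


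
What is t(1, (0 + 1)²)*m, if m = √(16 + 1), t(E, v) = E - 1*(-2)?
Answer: 3*√17 ≈ 12.369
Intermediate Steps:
t(E, v) = 2 + E (t(E, v) = E + 2 = 2 + E)
m = √17 ≈ 4.1231
t(1, (0 + 1)²)*m = (2 + 1)*√17 = 3*√17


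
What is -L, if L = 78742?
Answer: -78742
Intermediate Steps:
-L = -1*78742 = -78742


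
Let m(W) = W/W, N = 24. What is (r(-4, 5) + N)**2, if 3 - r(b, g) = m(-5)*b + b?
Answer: 1225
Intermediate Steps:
m(W) = 1
r(b, g) = 3 - 2*b (r(b, g) = 3 - (1*b + b) = 3 - (b + b) = 3 - 2*b)
(r(-4, 5) + N)**2 = ((3 - 2*(-4)) + 24)**2 = ((3 + 8) + 24)**2 = (11 + 24)**2 = 35**2 = 1225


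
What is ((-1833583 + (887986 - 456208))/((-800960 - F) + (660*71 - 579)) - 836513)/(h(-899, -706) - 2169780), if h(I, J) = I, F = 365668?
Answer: 937183428206/2431913705613 ≈ 0.38537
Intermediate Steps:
((-1833583 + (887986 - 456208))/((-800960 - F) + (660*71 - 579)) - 836513)/(h(-899, -706) - 2169780) = ((-1833583 + (887986 - 456208))/((-800960 - 1*365668) + (660*71 - 579)) - 836513)/(-899 - 2169780) = ((-1833583 + 431778)/((-800960 - 365668) + (46860 - 579)) - 836513)/(-2170679) = (-1401805/(-1166628 + 46281) - 836513)*(-1/2170679) = (-1401805/(-1120347) - 836513)*(-1/2170679) = (-1401805*(-1/1120347) - 836513)*(-1/2170679) = (1401805/1120347 - 836513)*(-1/2170679) = -937183428206/1120347*(-1/2170679) = 937183428206/2431913705613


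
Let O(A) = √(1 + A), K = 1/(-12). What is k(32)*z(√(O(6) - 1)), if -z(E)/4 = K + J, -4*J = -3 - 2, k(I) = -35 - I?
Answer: 938/3 ≈ 312.67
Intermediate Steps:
K = -1/12 ≈ -0.083333
J = 5/4 (J = -(-3 - 2)/4 = -¼*(-5) = 5/4 ≈ 1.2500)
z(E) = -14/3 (z(E) = -4*(-1/12 + 5/4) = -4*7/6 = -14/3)
k(32)*z(√(O(6) - 1)) = (-35 - 1*32)*(-14/3) = (-35 - 32)*(-14/3) = -67*(-14/3) = 938/3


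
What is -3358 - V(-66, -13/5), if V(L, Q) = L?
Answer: -3292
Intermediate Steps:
-3358 - V(-66, -13/5) = -3358 - 1*(-66) = -3358 + 66 = -3292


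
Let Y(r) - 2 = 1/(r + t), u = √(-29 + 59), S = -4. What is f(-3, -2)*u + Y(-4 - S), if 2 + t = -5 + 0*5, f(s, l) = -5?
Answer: 13/7 - 5*√30 ≈ -25.529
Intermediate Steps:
u = √30 ≈ 5.4772
t = -7 (t = -2 + (-5 + 0*5) = -2 + (-5 + 0) = -2 - 5 = -7)
Y(r) = 2 + 1/(-7 + r) (Y(r) = 2 + 1/(r - 7) = 2 + 1/(-7 + r))
f(-3, -2)*u + Y(-4 - S) = -5*√30 + (-13 + 2*(-4 - 1*(-4)))/(-7 + (-4 - 1*(-4))) = -5*√30 + (-13 + 2*(-4 + 4))/(-7 + (-4 + 4)) = -5*√30 + (-13 + 2*0)/(-7 + 0) = -5*√30 + (-13 + 0)/(-7) = -5*√30 - ⅐*(-13) = -5*√30 + 13/7 = 13/7 - 5*√30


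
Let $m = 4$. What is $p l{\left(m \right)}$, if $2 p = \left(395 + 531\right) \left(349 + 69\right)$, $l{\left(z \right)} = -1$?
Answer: $-193534$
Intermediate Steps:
$p = 193534$ ($p = \frac{\left(395 + 531\right) \left(349 + 69\right)}{2} = \frac{926 \cdot 418}{2} = \frac{1}{2} \cdot 387068 = 193534$)
$p l{\left(m \right)} = 193534 \left(-1\right) = -193534$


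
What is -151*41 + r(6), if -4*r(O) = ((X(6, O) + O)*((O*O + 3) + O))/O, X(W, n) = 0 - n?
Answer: -6191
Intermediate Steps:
X(W, n) = -n
r(O) = 0 (r(O) = -(-O + O)*((O*O + 3) + O)/(4*O) = -0*((O**2 + 3) + O)/(4*O) = -0*((3 + O**2) + O)/(4*O) = -0*(3 + O + O**2)/(4*O) = -0/O = -1/4*0 = 0)
-151*41 + r(6) = -151*41 + 0 = -6191 + 0 = -6191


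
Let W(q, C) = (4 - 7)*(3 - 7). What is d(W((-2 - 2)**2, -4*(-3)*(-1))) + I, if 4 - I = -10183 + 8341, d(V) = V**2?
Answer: 1990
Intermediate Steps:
W(q, C) = 12 (W(q, C) = -3*(-4) = 12)
I = 1846 (I = 4 - (-10183 + 8341) = 4 - 1*(-1842) = 4 + 1842 = 1846)
d(W((-2 - 2)**2, -4*(-3)*(-1))) + I = 12**2 + 1846 = 144 + 1846 = 1990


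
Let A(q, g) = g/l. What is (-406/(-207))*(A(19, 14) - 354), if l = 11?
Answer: -1575280/2277 ≈ -691.82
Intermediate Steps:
A(q, g) = g/11
(-406/(-207))*(A(19, 14) - 354) = (-406/(-207))*((1/11)*14 - 354) = (-406*(-1/207))*(14/11 - 354) = (406/207)*(-3880/11) = -1575280/2277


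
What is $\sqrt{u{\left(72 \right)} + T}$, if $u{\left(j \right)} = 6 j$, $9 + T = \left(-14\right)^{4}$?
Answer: $\sqrt{38839} \approx 197.08$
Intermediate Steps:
$T = 38407$ ($T = -9 + \left(-14\right)^{4} = -9 + 38416 = 38407$)
$\sqrt{u{\left(72 \right)} + T} = \sqrt{6 \cdot 72 + 38407} = \sqrt{432 + 38407} = \sqrt{38839}$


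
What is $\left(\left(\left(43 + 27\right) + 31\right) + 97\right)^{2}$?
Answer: $39204$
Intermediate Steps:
$\left(\left(\left(43 + 27\right) + 31\right) + 97\right)^{2} = \left(\left(70 + 31\right) + 97\right)^{2} = \left(101 + 97\right)^{2} = 198^{2} = 39204$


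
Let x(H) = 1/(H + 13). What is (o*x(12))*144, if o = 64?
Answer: 9216/25 ≈ 368.64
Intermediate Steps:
x(H) = 1/(13 + H)
(o*x(12))*144 = (64/(13 + 12))*144 = (64/25)*144 = 9216/25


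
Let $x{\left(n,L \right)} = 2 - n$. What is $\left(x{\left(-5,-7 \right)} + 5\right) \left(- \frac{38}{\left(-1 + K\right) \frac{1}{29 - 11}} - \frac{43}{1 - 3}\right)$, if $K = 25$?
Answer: $-84$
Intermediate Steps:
$\left(x{\left(-5,-7 \right)} + 5\right) \left(- \frac{38}{\left(-1 + K\right) \frac{1}{29 - 11}} - \frac{43}{1 - 3}\right) = \left(\left(2 - -5\right) + 5\right) \left(- \frac{38}{\left(-1 + 25\right) \frac{1}{29 - 11}} - \frac{43}{1 - 3}\right) = \left(\left(2 + 5\right) + 5\right) \left(- \frac{38}{24 \cdot \frac{1}{18}} - \frac{43}{1 - 3}\right) = \left(7 + 5\right) \left(- \frac{38}{24 \cdot \frac{1}{18}} - \frac{43}{-2}\right) = 12 \left(- \frac{38}{\frac{4}{3}} - - \frac{43}{2}\right) = 12 \left(\left(-38\right) \frac{3}{4} + \frac{43}{2}\right) = 12 \left(- \frac{57}{2} + \frac{43}{2}\right) = 12 \left(-7\right) = -84$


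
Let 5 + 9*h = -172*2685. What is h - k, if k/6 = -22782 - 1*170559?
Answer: 9978589/9 ≈ 1.1087e+6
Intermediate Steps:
k = -1160046 (k = 6*(-22782 - 1*170559) = 6*(-22782 - 170559) = 6*(-193341) = -1160046)
h = -461825/9 (h = -5/9 + (-172*2685)/9 = -5/9 + (⅑)*(-461820) = -5/9 - 153940/3 = -461825/9 ≈ -51314.)
h - k = -461825/9 - 1*(-1160046) = -461825/9 + 1160046 = 9978589/9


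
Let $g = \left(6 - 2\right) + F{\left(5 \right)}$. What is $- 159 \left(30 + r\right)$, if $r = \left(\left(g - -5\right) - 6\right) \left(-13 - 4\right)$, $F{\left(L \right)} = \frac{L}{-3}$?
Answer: $-1166$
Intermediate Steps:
$F{\left(L \right)} = - \frac{L}{3}$ ($F{\left(L \right)} = L \left(- \frac{1}{3}\right) = - \frac{L}{3}$)
$g = \frac{7}{3}$ ($g = \left(6 - 2\right) - \frac{5}{3} = 4 - \frac{5}{3} = \frac{7}{3} \approx 2.3333$)
$r = - \frac{68}{3}$ ($r = \left(\left(\frac{7}{3} - -5\right) - 6\right) \left(-13 - 4\right) = \left(\left(\frac{7}{3} + 5\right) - 6\right) \left(-17\right) = \left(\frac{22}{3} - 6\right) \left(-17\right) = \frac{4}{3} \left(-17\right) = - \frac{68}{3} \approx -22.667$)
$- 159 \left(30 + r\right) = - 159 \left(30 - \frac{68}{3}\right) = \left(-159\right) \frac{22}{3} = -1166$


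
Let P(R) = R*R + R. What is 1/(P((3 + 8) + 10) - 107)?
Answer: 1/355 ≈ 0.0028169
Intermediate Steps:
P(R) = R + R² (P(R) = R² + R = R + R²)
1/(P((3 + 8) + 10) - 107) = 1/(((3 + 8) + 10)*(1 + ((3 + 8) + 10)) - 107) = 1/((11 + 10)*(1 + (11 + 10)) - 107) = 1/(21*(1 + 21) - 107) = 1/(21*22 - 107) = 1/(462 - 107) = 1/355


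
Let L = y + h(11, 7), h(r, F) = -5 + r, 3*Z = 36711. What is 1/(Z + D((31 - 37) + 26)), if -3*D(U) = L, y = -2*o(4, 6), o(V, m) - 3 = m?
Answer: 1/12241 ≈ 8.1693e-5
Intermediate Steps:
Z = 12237 (Z = (⅓)*36711 = 12237)
o(V, m) = 3 + m
y = -18 (y = -2*(3 + 6) = -2*9 = -18)
L = -12 (L = -18 + (-5 + 11) = -18 + 6 = -12)
D(U) = 4 (D(U) = -⅓*(-12) = 4)
1/(Z + D((31 - 37) + 26)) = 1/(12237 + 4) = 1/12241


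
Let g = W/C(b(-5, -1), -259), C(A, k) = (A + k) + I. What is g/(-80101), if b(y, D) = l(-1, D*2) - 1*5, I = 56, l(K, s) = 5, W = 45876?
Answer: 45876/16260503 ≈ 0.0028213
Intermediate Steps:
b(y, D) = 0 (b(y, D) = 5 - 1*5 = 5 - 5 = 0)
C(A, k) = 56 + A + k (C(A, k) = (A + k) + 56 = 56 + A + k)
g = -45876/203 (g = 45876/(56 + 0 - 259) = 45876/(-203) = 45876*(-1/203) = -45876/203 ≈ -225.99)
g/(-80101) = -45876/203/(-80101) = -45876/203*(-1/80101) = 45876/16260503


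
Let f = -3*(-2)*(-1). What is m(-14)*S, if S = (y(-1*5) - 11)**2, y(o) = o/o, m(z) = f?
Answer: -600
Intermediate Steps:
f = -6 (f = 6*(-1) = -6)
m(z) = -6
y(o) = 1
S = 100 (S = (1 - 11)**2 = (-10)**2 = 100)
m(-14)*S = -6*100 = -600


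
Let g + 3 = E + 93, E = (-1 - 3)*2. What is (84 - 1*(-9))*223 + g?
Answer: 20821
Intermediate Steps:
E = -8 (E = -4*2 = -8)
g = 82 (g = -3 + (-8 + 93) = -3 + 85 = 82)
(84 - 1*(-9))*223 + g = (84 - 1*(-9))*223 + 82 = (84 + 9)*223 + 82 = 93*223 + 82 = 20739 + 82 = 20821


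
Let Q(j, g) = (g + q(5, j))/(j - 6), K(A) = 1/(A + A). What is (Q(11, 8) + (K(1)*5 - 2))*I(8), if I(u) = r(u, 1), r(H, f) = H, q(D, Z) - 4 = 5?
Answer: 156/5 ≈ 31.200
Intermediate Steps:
q(D, Z) = 9 (q(D, Z) = 4 + 5 = 9)
K(A) = 1/(2*A)
I(u) = u
Q(j, g) = (9 + g)/(-6 + j) (Q(j, g) = (g + 9)/(j - 6) = (9 + g)/(-6 + j))
(Q(11, 8) + (K(1)*5 - 2))*I(8) = ((9 + 8)/(-6 + 11) + (((½)/1)*5 - 2))*8 = (17/5 + (((½)*1)*5 - 2))*8 = ((⅕)*17 + ((½)*5 - 2))*8 = (17/5 + (5/2 - 2))*8 = (17/5 + ½)*8 = (39/10)*8 = 156/5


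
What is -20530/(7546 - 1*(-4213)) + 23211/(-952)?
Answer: -292482709/11194568 ≈ -26.127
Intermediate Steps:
-20530/(7546 - 1*(-4213)) + 23211/(-952) = -20530/(7546 + 4213) + 23211*(-1/952) = -20530/11759 - 23211/952 = -292482709/11194568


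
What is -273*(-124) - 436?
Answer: 33416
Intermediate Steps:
-273*(-124) - 436 = 33852 - 436 = 33416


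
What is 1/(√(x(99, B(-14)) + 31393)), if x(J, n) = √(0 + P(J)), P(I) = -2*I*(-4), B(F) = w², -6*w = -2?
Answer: (31393 + 6*√22)^(-½) ≈ 0.0056414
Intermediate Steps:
w = ⅓ (w = -⅙*(-2) = ⅓ ≈ 0.33333)
B(F) = ⅑ (B(F) = (⅓)² = ⅑)
P(I) = 8*I
x(J, n) = 2*√2*√J (x(J, n) = √(0 + 8*J) = √(8*J) = 2*√2*√J)
1/(√(x(99, B(-14)) + 31393)) = 1/(√(2*√2*√99 + 31393)) = 1/(√(2*√2*(3*√11) + 31393)) = 1/(√(6*√22 + 31393)) = 1/(√(31393 + 6*√22)) = (31393 + 6*√22)^(-½)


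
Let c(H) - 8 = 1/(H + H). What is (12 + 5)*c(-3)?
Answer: 799/6 ≈ 133.17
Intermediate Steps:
c(H) = 8 + 1/(2*H) (c(H) = 8 + 1/(H + H) = 8 + 1/(2*H))
(12 + 5)*c(-3) = (12 + 5)*(8 + (½)/(-3)) = 17*(8 + (½)*(-⅓)) = 17*(8 - ⅙) = 17*(47/6) = 799/6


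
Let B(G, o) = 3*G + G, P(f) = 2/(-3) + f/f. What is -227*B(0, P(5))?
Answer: 0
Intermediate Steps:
P(f) = ⅓ (P(f) = 2*(-⅓) + 1 = -⅔ + 1 = ⅓)
B(G, o) = 4*G
-227*B(0, P(5)) = -908*0 = -227*0 = 0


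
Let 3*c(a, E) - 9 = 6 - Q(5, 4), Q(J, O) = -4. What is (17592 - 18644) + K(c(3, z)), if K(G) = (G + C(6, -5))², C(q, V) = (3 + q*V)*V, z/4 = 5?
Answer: 170308/9 ≈ 18923.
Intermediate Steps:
z = 20 (z = 4*5 = 20)
C(q, V) = V*(3 + V*q) (C(q, V) = (3 + V*q)*V = V*(3 + V*q))
c(a, E) = 19/3 (c(a, E) = 3 + (6 - 1*(-4))/3 = 3 + (6 + 4)/3 = 3 + (⅓)*10 = 3 + 10/3 = 19/3)
K(G) = (135 + G)² (K(G) = (G - 5*(3 - 5*6))² = (G - 5*(3 - 30))² = (G - 5*(-27))² = (G + 135)² = (135 + G)²)
(17592 - 18644) + K(c(3, z)) = (17592 - 18644) + (135 + 19/3)² = -1052 + (424/3)² = -1052 + 179776/9 = 170308/9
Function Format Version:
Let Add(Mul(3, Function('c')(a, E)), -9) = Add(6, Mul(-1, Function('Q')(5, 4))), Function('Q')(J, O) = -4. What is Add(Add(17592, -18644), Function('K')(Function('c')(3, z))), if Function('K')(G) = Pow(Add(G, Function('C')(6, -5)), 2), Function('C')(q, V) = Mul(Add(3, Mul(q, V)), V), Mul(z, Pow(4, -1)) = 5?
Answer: Rational(170308, 9) ≈ 18923.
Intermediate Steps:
z = 20 (z = Mul(4, 5) = 20)
Function('C')(q, V) = Mul(V, Add(3, Mul(V, q))) (Function('C')(q, V) = Mul(Add(3, Mul(V, q)), V) = Mul(V, Add(3, Mul(V, q))))
Function('c')(a, E) = Rational(19, 3) (Function('c')(a, E) = Add(3, Mul(Rational(1, 3), Add(6, Mul(-1, -4)))) = Add(3, Mul(Rational(1, 3), Add(6, 4))) = Add(3, Mul(Rational(1, 3), 10)) = Add(3, Rational(10, 3)) = Rational(19, 3))
Function('K')(G) = Pow(Add(135, G), 2) (Function('K')(G) = Pow(Add(G, Mul(-5, Add(3, Mul(-5, 6)))), 2) = Pow(Add(G, Mul(-5, Add(3, -30))), 2) = Pow(Add(G, Mul(-5, -27)), 2) = Pow(Add(G, 135), 2) = Pow(Add(135, G), 2))
Add(Add(17592, -18644), Function('K')(Function('c')(3, z))) = Add(Add(17592, -18644), Pow(Add(135, Rational(19, 3)), 2)) = Add(-1052, Pow(Rational(424, 3), 2)) = Add(-1052, Rational(179776, 9)) = Rational(170308, 9)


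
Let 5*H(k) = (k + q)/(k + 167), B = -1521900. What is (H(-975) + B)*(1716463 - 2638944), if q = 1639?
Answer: 708981612685423/505 ≈ 1.4039e+12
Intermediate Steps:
H(k) = (1639 + k)/(5*(167 + k)) (H(k) = ((k + 1639)/(k + 167))/5 = ((1639 + k)/(167 + k))/5 = (1639 + k)/(5*(167 + k)))
(H(-975) + B)*(1716463 - 2638944) = ((1639 - 975)/(5*(167 - 975)) - 1521900)*(1716463 - 2638944) = ((1/5)*664/(-808) - 1521900)*(-922481) = ((1/5)*(-1/808)*664 - 1521900)*(-922481) = (-83/505 - 1521900)*(-922481) = -768559583/505*(-922481) = 708981612685423/505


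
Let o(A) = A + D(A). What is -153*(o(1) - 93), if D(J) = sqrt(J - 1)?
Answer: 14076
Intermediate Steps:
D(J) = sqrt(-1 + J)
o(A) = A + sqrt(-1 + A)
-153*(o(1) - 93) = -153*((1 + sqrt(-1 + 1)) - 93) = -153*((1 + sqrt(0)) - 93) = -153*((1 + 0) - 93) = -153*(1 - 93) = -153*(-92) = 14076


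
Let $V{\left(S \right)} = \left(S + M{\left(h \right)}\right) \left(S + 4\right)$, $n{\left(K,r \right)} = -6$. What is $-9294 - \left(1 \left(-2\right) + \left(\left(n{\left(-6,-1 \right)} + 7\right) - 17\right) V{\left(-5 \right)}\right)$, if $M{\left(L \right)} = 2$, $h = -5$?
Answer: $-9244$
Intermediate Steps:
$V{\left(S \right)} = \left(2 + S\right) \left(4 + S\right)$ ($V{\left(S \right)} = \left(S + 2\right) \left(S + 4\right) = \left(2 + S\right) \left(4 + S\right)$)
$-9294 - \left(1 \left(-2\right) + \left(\left(n{\left(-6,-1 \right)} + 7\right) - 17\right) V{\left(-5 \right)}\right) = -9294 - \left(1 \left(-2\right) + \left(\left(-6 + 7\right) - 17\right) \left(8 + \left(-5\right)^{2} + 6 \left(-5\right)\right)\right) = -9294 - \left(-2 + \left(1 - 17\right) \left(8 + 25 - 30\right)\right) = -9294 - \left(-2 - 48\right) = -9294 - -50 = -9294 + 50 = -9244$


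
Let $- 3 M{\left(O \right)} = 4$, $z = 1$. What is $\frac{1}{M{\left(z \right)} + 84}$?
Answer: $\frac{3}{248} \approx 0.012097$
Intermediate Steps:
$M{\left(O \right)} = - \frac{4}{3}$ ($M{\left(O \right)} = \left(- \frac{1}{3}\right) 4 = - \frac{4}{3}$)
$\frac{1}{M{\left(z \right)} + 84} = \frac{1}{- \frac{4}{3} + 84} = \frac{1}{\frac{248}{3}} = \frac{3}{248}$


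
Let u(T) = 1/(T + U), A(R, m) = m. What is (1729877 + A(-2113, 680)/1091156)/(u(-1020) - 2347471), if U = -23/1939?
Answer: -44443250498100989/60310208006704568 ≈ -0.73691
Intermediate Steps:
U = -23/1939 (U = -23*1/1939 = -23/1939 ≈ -0.011862)
u(T) = 1/(-23/1939 + T) (u(T) = 1/(T - 23/1939) = 1/(-23/1939 + T))
(1729877 + A(-2113, 680)/1091156)/(u(-1020) - 2347471) = (1729877 + 680/1091156)/(1939/(-23 + 1939*(-1020)) - 2347471) = (1729877 + 680*(1/1091156))/(1939/(-23 - 1977780) - 2347471) = (1729877 + 170/272789)/(1939/(-1977803) - 2347471) = 471891417123/(272789*(1939*(-1/1977803) - 2347471)) = 471891417123/(272789*(-1939/1977803 - 2347471)) = 471891417123/(272789*(-4642835188152/1977803)) = (471891417123/272789)*(-1977803/4642835188152) = -44443250498100989/60310208006704568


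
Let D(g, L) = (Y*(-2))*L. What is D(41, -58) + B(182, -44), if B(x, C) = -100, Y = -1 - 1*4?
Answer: -680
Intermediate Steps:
Y = -5 (Y = -1 - 4 = -5)
D(g, L) = 10*L (D(g, L) = (-5*(-2))*L = 10*L)
D(41, -58) + B(182, -44) = 10*(-58) - 100 = -580 - 100 = -680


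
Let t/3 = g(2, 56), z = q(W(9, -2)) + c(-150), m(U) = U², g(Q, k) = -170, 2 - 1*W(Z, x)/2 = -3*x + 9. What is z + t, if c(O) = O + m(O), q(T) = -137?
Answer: 21703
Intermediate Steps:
W(Z, x) = -14 + 6*x (W(Z, x) = 4 - 2*(-3*x + 9) = 4 - 2*(9 - 3*x) = 4 + (-18 + 6*x) = -14 + 6*x)
c(O) = O + O²
z = 22213 (z = -137 - 150*(1 - 150) = -137 - 150*(-149) = -137 + 22350 = 22213)
t = -510 (t = 3*(-170) = -510)
z + t = 22213 - 510 = 21703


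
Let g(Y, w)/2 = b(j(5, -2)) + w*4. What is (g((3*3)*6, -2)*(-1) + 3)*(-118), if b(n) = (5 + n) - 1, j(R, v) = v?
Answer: -1770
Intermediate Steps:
b(n) = 4 + n
g(Y, w) = 4 + 8*w (g(Y, w) = 2*((4 - 2) + w*4) = 2*(2 + 4*w) = 4 + 8*w)
(g((3*3)*6, -2)*(-1) + 3)*(-118) = ((4 + 8*(-2))*(-1) + 3)*(-118) = ((4 - 16)*(-1) + 3)*(-118) = (-12*(-1) + 3)*(-118) = (12 + 3)*(-118) = 15*(-118) = -1770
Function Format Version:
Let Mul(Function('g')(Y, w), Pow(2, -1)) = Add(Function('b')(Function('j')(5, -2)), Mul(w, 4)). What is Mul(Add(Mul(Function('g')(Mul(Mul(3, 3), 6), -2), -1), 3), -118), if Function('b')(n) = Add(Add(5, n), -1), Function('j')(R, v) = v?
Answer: -1770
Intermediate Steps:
Function('b')(n) = Add(4, n)
Function('g')(Y, w) = Add(4, Mul(8, w)) (Function('g')(Y, w) = Mul(2, Add(Add(4, -2), Mul(w, 4))) = Mul(2, Add(2, Mul(4, w))) = Add(4, Mul(8, w)))
Mul(Add(Mul(Function('g')(Mul(Mul(3, 3), 6), -2), -1), 3), -118) = Mul(Add(Mul(Add(4, Mul(8, -2)), -1), 3), -118) = Mul(Add(Mul(Add(4, -16), -1), 3), -118) = Mul(Add(Mul(-12, -1), 3), -118) = Mul(Add(12, 3), -118) = Mul(15, -118) = -1770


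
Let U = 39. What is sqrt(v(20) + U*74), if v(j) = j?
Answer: sqrt(2906) ≈ 53.907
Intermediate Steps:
sqrt(v(20) + U*74) = sqrt(20 + 39*74) = sqrt(20 + 2886) = sqrt(2906)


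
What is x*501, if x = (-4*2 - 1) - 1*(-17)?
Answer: 4008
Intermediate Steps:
x = 8 (x = (-8 - 1) + 17 = -9 + 17 = 8)
x*501 = 8*501 = 4008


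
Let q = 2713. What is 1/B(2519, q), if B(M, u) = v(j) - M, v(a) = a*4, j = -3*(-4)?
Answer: -1/2471 ≈ -0.00040469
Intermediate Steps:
j = 12
v(a) = 4*a
B(M, u) = 48 - M (B(M, u) = 4*12 - M = 48 - M)
1/B(2519, q) = 1/(48 - 1*2519) = 1/(48 - 2519) = 1/(-2471) = -1/2471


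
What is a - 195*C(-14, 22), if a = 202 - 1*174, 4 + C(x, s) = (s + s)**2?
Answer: -376712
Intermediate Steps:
C(x, s) = -4 + 4*s**2 (C(x, s) = -4 + (s + s)**2 = -4 + (2*s)**2 = -4 + 4*s**2)
a = 28 (a = 202 - 174 = 28)
a - 195*C(-14, 22) = 28 - 195*(-4 + 4*22**2) = 28 - 195*(-4 + 4*484) = 28 - 195*(-4 + 1936) = 28 - 195*1932 = 28 - 376740 = -376712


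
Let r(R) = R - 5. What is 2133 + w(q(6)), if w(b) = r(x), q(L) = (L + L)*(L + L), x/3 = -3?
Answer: 2119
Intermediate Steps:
x = -9 (x = 3*(-3) = -9)
r(R) = -5 + R
q(L) = 4*L² (q(L) = (2*L)*(2*L) = 4*L²)
w(b) = -14 (w(b) = -5 - 9 = -14)
2133 + w(q(6)) = 2133 - 14 = 2119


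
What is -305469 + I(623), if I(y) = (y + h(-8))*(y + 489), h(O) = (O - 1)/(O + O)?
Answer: 775865/2 ≈ 3.8793e+5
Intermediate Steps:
h(O) = (-1 + O)/(2*O) (h(O) = (-1 + O)/((2*O)) = (-1 + O)*(1/(2*O)) = (-1 + O)/(2*O))
I(y) = (489 + y)*(9/16 + y) (I(y) = (y + (1/2)*(-1 - 8)/(-8))*(y + 489) = (y + (1/2)*(-1/8)*(-9))*(489 + y) = (y + 9/16)*(489 + y) = (9/16 + y)*(489 + y) = (489 + y)*(9/16 + y))
-305469 + I(623) = -305469 + (4401/16 + 623**2 + (7833/16)*623) = -305469 + (4401/16 + 388129 + 4879959/16) = -305469 + 1386803/2 = 775865/2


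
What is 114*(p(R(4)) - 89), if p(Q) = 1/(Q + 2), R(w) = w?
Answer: -10127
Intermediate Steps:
p(Q) = 1/(2 + Q)
114*(p(R(4)) - 89) = 114*(1/(2 + 4) - 89) = 114*(1/6 - 89) = 114*(⅙ - 89) = 114*(-533/6) = -10127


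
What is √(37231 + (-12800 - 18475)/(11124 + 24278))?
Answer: √46660564820974/35402 ≈ 192.95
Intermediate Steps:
√(37231 + (-12800 - 18475)/(11124 + 24278)) = √(37231 - 31275/35402) = √(1318020587/35402) = √46660564820974/35402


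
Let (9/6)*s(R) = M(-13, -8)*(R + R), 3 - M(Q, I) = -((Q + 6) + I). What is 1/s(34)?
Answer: -1/544 ≈ -0.0018382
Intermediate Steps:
M(Q, I) = 9 + I + Q (M(Q, I) = 3 - (-1)*((Q + 6) + I) = 3 - (-1)*((6 + Q) + I) = 3 - (-1)*(6 + I + Q) = 3 - (-6 - I - Q) = 3 + (6 + I + Q) = 9 + I + Q)
s(R) = -16*R (s(R) = 2*((9 - 8 - 13)*(R + R))/3 = 2*(-24*R)/3 = -16*R)
1/s(34) = 1/(-16*34) = 1/(-544) = -1/544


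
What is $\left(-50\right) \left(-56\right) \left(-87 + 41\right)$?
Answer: $-128800$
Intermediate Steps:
$\left(-50\right) \left(-56\right) \left(-87 + 41\right) = 2800 \left(-46\right) = -128800$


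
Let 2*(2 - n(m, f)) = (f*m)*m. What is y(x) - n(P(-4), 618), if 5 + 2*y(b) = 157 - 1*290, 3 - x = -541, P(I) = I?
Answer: 4873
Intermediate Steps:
x = 544 (x = 3 - 1*(-541) = 3 + 541 = 544)
n(m, f) = 2 - f*m²/2 (n(m, f) = 2 - f*m*m/2 = 2 - f*m²/2)
y(b) = -69 (y(b) = -5/2 + (157 - 1*290)/2 = -5/2 + (157 - 290)/2 = -5/2 + (½)*(-133) = -5/2 - 133/2 = -69)
y(x) - n(P(-4), 618) = -69 - (2 - ½*618*(-4)²) = -69 - (2 - ½*618*16) = -69 - (2 - 4944) = -69 - 1*(-4942) = -69 + 4942 = 4873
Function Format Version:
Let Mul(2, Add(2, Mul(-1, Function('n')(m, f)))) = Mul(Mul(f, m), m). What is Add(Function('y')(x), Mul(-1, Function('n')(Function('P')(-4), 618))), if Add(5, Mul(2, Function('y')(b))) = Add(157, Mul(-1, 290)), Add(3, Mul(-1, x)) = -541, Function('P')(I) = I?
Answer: 4873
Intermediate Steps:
x = 544 (x = Add(3, Mul(-1, -541)) = Add(3, 541) = 544)
Function('n')(m, f) = Add(2, Mul(Rational(-1, 2), f, Pow(m, 2))) (Function('n')(m, f) = Add(2, Mul(Rational(-1, 2), Mul(Mul(f, m), m))) = Add(2, Mul(Rational(-1, 2), Mul(f, Pow(m, 2)))) = Add(2, Mul(Rational(-1, 2), f, Pow(m, 2))))
Function('y')(b) = -69 (Function('y')(b) = Add(Rational(-5, 2), Mul(Rational(1, 2), Add(157, Mul(-1, 290)))) = Add(Rational(-5, 2), Mul(Rational(1, 2), Add(157, -290))) = Add(Rational(-5, 2), Mul(Rational(1, 2), -133)) = Add(Rational(-5, 2), Rational(-133, 2)) = -69)
Add(Function('y')(x), Mul(-1, Function('n')(Function('P')(-4), 618))) = Add(-69, Mul(-1, Add(2, Mul(Rational(-1, 2), 618, Pow(-4, 2))))) = Add(-69, Mul(-1, Add(2, Mul(Rational(-1, 2), 618, 16)))) = Add(-69, Mul(-1, Add(2, -4944))) = Add(-69, Mul(-1, -4942)) = Add(-69, 4942) = 4873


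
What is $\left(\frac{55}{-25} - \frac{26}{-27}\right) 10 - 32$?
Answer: $- \frac{1198}{27} \approx -44.37$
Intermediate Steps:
$\left(\frac{55}{-25} - \frac{26}{-27}\right) 10 - 32 = \left(55 \left(- \frac{1}{25}\right) - - \frac{26}{27}\right) 10 - 32 = \left(- \frac{11}{5} + \frac{26}{27}\right) 10 - 32 = \left(- \frac{167}{135}\right) 10 - 32 = - \frac{334}{27} - 32 = - \frac{1198}{27}$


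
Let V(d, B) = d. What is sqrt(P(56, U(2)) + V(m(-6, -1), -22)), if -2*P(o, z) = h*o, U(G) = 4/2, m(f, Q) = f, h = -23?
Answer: sqrt(638) ≈ 25.259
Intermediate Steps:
U(G) = 2 (U(G) = 4*(1/2) = 2)
P(o, z) = 23*o/2 (P(o, z) = -(-23)*o/2 = 23*o/2)
sqrt(P(56, U(2)) + V(m(-6, -1), -22)) = sqrt((23/2)*56 - 6) = sqrt(644 - 6) = sqrt(638)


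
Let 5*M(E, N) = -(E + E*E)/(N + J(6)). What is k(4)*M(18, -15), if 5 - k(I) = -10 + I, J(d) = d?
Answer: 418/5 ≈ 83.600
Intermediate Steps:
k(I) = 15 - I (k(I) = 5 - (-10 + I) = 5 + (10 - I) = 15 - I)
M(E, N) = -(E + E**2)/(5*(6 + N)) (M(E, N) = (-(E + E*E)/(N + 6))/5 = (-(E + E**2)/(6 + N))/5 = -(E + E**2)/(5*(6 + N)))
k(4)*M(18, -15) = (15 - 1*4)*(-1*18*(1 + 18)/(30 + 5*(-15))) = (15 - 4)*(-1*18*19/(30 - 75)) = 11*(-1*18*19/(-45)) = 11*(-1*18*(-1/45)*19) = 11*(38/5) = 418/5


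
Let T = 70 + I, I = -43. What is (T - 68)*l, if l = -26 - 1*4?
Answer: 1230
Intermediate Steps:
l = -30 (l = -26 - 4 = -30)
T = 27 (T = 70 - 43 = 27)
(T - 68)*l = (27 - 68)*(-30) = -41*(-30) = 1230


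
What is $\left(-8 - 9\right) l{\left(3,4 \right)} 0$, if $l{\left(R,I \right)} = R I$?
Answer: $0$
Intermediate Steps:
$l{\left(R,I \right)} = I R$
$\left(-8 - 9\right) l{\left(3,4 \right)} 0 = \left(-8 - 9\right) 4 \cdot 3 \cdot 0 = \left(-8 - 9\right) 12 \cdot 0 = \left(-17\right) 12 \cdot 0 = \left(-204\right) 0 = 0$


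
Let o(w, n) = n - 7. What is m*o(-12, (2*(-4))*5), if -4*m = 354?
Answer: 8319/2 ≈ 4159.5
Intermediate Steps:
m = -177/2 (m = -¼*354 = -177/2 ≈ -88.500)
o(w, n) = -7 + n
m*o(-12, (2*(-4))*5) = -177*(-7 + (2*(-4))*5)/2 = -177*(-7 - 8*5)/2 = -177*(-7 - 40)/2 = -177/2*(-47) = 8319/2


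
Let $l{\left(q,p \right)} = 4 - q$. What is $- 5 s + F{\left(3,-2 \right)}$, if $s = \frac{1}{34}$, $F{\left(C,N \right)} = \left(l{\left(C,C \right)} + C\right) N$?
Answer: $- \frac{277}{34} \approx -8.1471$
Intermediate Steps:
$F{\left(C,N \right)} = 4 N$ ($F{\left(C,N \right)} = \left(\left(4 - C\right) + C\right) N = 4 N$)
$s = \frac{1}{34} \approx 0.029412$
$- 5 s + F{\left(3,-2 \right)} = \left(-5\right) \frac{1}{34} + 4 \left(-2\right) = - \frac{5}{34} - 8 = - \frac{277}{34}$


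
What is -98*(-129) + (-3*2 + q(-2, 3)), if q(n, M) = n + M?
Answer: 12637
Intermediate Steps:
q(n, M) = M + n
-98*(-129) + (-3*2 + q(-2, 3)) = -98*(-129) + (-3*2 + (3 - 2)) = 12642 + (-6 + 1) = 12642 - 5 = 12637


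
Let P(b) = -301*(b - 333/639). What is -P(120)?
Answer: 2553383/71 ≈ 35963.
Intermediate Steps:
P(b) = 11137/71 - 301*b (P(b) = -301*(b - 333*1/639) = -301*(b - 37/71) = -301*(-37/71 + b) = 11137/71 - 301*b)
-P(120) = -(11137/71 - 301*120) = -(11137/71 - 36120) = -1*(-2553383/71) = 2553383/71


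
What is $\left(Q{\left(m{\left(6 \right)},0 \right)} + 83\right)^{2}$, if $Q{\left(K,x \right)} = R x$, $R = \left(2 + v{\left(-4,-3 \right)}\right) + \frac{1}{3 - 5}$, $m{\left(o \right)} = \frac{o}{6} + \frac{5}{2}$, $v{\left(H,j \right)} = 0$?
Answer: $6889$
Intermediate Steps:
$m{\left(o \right)} = \frac{5}{2} + \frac{o}{6}$ ($m{\left(o \right)} = o \frac{1}{6} + 5 \cdot \frac{1}{2} = \frac{o}{6} + \frac{5}{2} = \frac{5}{2} + \frac{o}{6}$)
$R = \frac{3}{2}$ ($R = \left(2 + 0\right) + \frac{1}{3 - 5} = 2 + \frac{1}{-2} = 2 - \frac{1}{2} = \frac{3}{2} \approx 1.5$)
$Q{\left(K,x \right)} = \frac{3 x}{2}$
$\left(Q{\left(m{\left(6 \right)},0 \right)} + 83\right)^{2} = \left(\frac{3}{2} \cdot 0 + 83\right)^{2} = \left(0 + 83\right)^{2} = 83^{2} = 6889$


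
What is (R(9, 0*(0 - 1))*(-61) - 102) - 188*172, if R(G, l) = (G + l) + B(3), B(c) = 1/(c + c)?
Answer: -197983/6 ≈ -32997.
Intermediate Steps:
B(c) = 1/(2*c)
R(G, l) = ⅙ + G + l (R(G, l) = (G + l) + (½)/3 = (G + l) + (½)*(⅓) = (G + l) + ⅙ = ⅙ + G + l)
(R(9, 0*(0 - 1))*(-61) - 102) - 188*172 = ((⅙ + 9 + 0*(0 - 1))*(-61) - 102) - 188*172 = ((⅙ + 9 + 0*(-1))*(-61) - 102) - 32336 = ((⅙ + 9 + 0)*(-61) - 102) - 32336 = ((55/6)*(-61) - 102) - 32336 = (-3355/6 - 102) - 32336 = -3967/6 - 32336 = -197983/6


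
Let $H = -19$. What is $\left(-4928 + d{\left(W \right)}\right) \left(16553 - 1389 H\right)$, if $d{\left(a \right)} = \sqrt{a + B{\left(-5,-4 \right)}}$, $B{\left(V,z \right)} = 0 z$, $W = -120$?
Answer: $-211628032 + 85888 i \sqrt{30} \approx -2.1163 \cdot 10^{8} + 4.7043 \cdot 10^{5} i$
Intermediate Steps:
$B{\left(V,z \right)} = 0$
$d{\left(a \right)} = \sqrt{a}$ ($d{\left(a \right)} = \sqrt{a + 0} = \sqrt{a}$)
$\left(-4928 + d{\left(W \right)}\right) \left(16553 - 1389 H\right) = \left(-4928 + \sqrt{-120}\right) \left(16553 - -26391\right) = \left(-4928 + 2 i \sqrt{30}\right) \left(16553 + 26391\right) = \left(-4928 + 2 i \sqrt{30}\right) 42944 = -211628032 + 85888 i \sqrt{30}$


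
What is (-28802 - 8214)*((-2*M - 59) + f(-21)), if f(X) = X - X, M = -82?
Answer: -3886680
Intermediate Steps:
f(X) = 0
(-28802 - 8214)*((-2*M - 59) + f(-21)) = (-28802 - 8214)*((-2*(-82) - 59) + 0) = -37016*((164 - 59) + 0) = -37016*(105 + 0) = -37016*105 = -3886680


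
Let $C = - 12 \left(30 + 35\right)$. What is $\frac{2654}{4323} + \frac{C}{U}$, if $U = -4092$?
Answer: $\frac{107819}{134013} \approx 0.80454$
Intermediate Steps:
$C = -780$ ($C = \left(-12\right) 65 = -780$)
$\frac{2654}{4323} + \frac{C}{U} = \frac{2654}{4323} - \frac{780}{-4092} = 2654 \cdot \frac{1}{4323} - - \frac{65}{341} = \frac{2654}{4323} + \frac{65}{341} = \frac{107819}{134013}$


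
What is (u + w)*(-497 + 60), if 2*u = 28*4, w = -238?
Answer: 79534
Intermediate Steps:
u = 56 (u = (28*4)/2 = (½)*112 = 56)
(u + w)*(-497 + 60) = (56 - 238)*(-497 + 60) = -182*(-437) = 79534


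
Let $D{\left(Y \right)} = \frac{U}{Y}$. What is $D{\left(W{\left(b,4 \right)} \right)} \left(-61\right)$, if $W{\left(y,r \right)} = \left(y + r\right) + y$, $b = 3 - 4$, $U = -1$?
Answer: $\frac{61}{2} \approx 30.5$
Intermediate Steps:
$b = -1$
$W{\left(y,r \right)} = r + 2 y$ ($W{\left(y,r \right)} = \left(r + y\right) + y = r + 2 y$)
$D{\left(Y \right)} = - \frac{1}{Y}$
$D{\left(W{\left(b,4 \right)} \right)} \left(-61\right) = - \frac{1}{4 + 2 \left(-1\right)} \left(-61\right) = - \frac{1}{4 - 2} \left(-61\right) = - \frac{1}{2} \left(-61\right) = \left(-1\right) \frac{1}{2} \left(-61\right) = \left(- \frac{1}{2}\right) \left(-61\right) = \frac{61}{2}$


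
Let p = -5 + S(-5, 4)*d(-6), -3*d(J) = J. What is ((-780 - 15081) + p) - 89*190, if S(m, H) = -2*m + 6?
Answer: -32744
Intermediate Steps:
S(m, H) = 6 - 2*m
d(J) = -J/3
p = 27 (p = -5 + (6 - 2*(-5))*(-⅓*(-6)) = -5 + (6 + 10)*2 = -5 + 16*2 = -5 + 32 = 27)
((-780 - 15081) + p) - 89*190 = ((-780 - 15081) + 27) - 89*190 = (-15861 + 27) - 16910 = -15834 - 16910 = -32744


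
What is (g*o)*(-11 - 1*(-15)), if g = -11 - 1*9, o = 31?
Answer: -2480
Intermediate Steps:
g = -20 (g = -11 - 9 = -20)
(g*o)*(-11 - 1*(-15)) = (-20*31)*(-11 - 1*(-15)) = -620*(-11 + 15) = -620*4 = -2480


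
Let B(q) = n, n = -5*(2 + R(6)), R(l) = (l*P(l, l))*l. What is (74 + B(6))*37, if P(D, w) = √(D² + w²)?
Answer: 2368 - 39960*√2 ≈ -54144.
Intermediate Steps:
R(l) = √2*l²*√(l²) (R(l) = (l*√(l² + l²))*l = (l*√(2*l²))*l = (l*(√2*√(l²)))*l = (l*√2*√(l²))*l = √2*l²*√(l²))
n = -10 - 1080*√2 (n = -5*(2 + √2*6²*√(6²)) = -5*(2 + √2*36*√36) = -5*(2 + √2*36*6) = -5*(2 + 216*√2) = -10 - 1080*√2 ≈ -1537.4)
B(q) = -10 - 1080*√2
(74 + B(6))*37 = (74 + (-10 - 1080*√2))*37 = (64 - 1080*√2)*37 = 2368 - 39960*√2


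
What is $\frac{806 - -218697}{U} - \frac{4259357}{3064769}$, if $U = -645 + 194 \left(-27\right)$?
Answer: $- \frac{697783787038}{18030036027} \approx -38.701$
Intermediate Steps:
$U = -5883$ ($U = -645 - 5238 = -5883$)
$\frac{806 - -218697}{U} - \frac{4259357}{3064769} = \frac{806 - -218697}{-5883} - \frac{4259357}{3064769} = \left(806 + 218697\right) \left(- \frac{1}{5883}\right) - \frac{4259357}{3064769} = 219503 \left(- \frac{1}{5883}\right) - \frac{4259357}{3064769} = - \frac{219503}{5883} - \frac{4259357}{3064769} = - \frac{697783787038}{18030036027}$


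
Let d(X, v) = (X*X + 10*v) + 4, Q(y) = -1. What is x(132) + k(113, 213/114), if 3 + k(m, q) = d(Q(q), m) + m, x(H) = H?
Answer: 1377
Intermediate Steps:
d(X, v) = 4 + X² + 10*v (d(X, v) = (X² + 10*v) + 4 = 4 + X² + 10*v)
k(m, q) = 2 + 11*m (k(m, q) = -3 + ((4 + (-1)² + 10*m) + m) = -3 + ((4 + 1 + 10*m) + m) = -3 + ((5 + 10*m) + m) = -3 + (5 + 11*m) = 2 + 11*m)
x(132) + k(113, 213/114) = 132 + (2 + 11*113) = 132 + (2 + 1243) = 132 + 1245 = 1377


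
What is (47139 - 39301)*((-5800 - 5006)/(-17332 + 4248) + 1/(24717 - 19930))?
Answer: 101387285057/15658277 ≈ 6475.0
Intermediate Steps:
(47139 - 39301)*((-5800 - 5006)/(-17332 + 4248) + 1/(24717 - 19930)) = 7838*(-10806/(-13084) + 1/4787) = 7838*(-10806*(-1/13084) + 1/4787) = 7838*(5403/6542 + 1/4787) = 7838*(25870703/31316554) = 101387285057/15658277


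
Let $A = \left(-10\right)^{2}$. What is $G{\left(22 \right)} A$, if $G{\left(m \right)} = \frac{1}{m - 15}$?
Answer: $\frac{100}{7} \approx 14.286$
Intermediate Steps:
$G{\left(m \right)} = \frac{1}{-15 + m}$
$A = 100$
$G{\left(22 \right)} A = \frac{1}{-15 + 22} \cdot 100 = \frac{1}{7} \cdot 100 = \frac{100}{7}$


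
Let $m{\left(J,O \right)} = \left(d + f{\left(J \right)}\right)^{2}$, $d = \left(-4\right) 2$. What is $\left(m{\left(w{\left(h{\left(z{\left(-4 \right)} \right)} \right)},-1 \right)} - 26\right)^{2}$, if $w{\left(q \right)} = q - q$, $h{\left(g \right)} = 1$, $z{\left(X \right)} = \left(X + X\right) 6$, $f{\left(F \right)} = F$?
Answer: $1444$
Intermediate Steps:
$d = -8$
$z{\left(X \right)} = 12 X$ ($z{\left(X \right)} = 2 X 6 = 12 X$)
$w{\left(q \right)} = 0$
$m{\left(J,O \right)} = \left(-8 + J\right)^{2}$
$\left(m{\left(w{\left(h{\left(z{\left(-4 \right)} \right)} \right)},-1 \right)} - 26\right)^{2} = \left(\left(-8 + 0\right)^{2} - 26\right)^{2} = \left(\left(-8\right)^{2} - 26\right)^{2} = \left(64 - 26\right)^{2} = 38^{2} = 1444$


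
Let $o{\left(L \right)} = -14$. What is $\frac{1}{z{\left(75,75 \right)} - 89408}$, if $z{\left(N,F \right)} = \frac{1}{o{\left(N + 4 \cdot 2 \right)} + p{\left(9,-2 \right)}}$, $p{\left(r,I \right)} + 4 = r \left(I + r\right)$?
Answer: $- \frac{45}{4023359} \approx -1.1185 \cdot 10^{-5}$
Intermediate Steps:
$p{\left(r,I \right)} = -4 + r \left(I + r\right)$
$z{\left(N,F \right)} = \frac{1}{45}$ ($z{\left(N,F \right)} = \frac{1}{-14 - \left(22 - 81\right)} = \frac{1}{-14 - -59} = \frac{1}{-14 + 59} = \frac{1}{45}$)
$\frac{1}{z{\left(75,75 \right)} - 89408} = \frac{1}{\frac{1}{45} - 89408} = \frac{1}{- \frac{4023359}{45}} = - \frac{45}{4023359}$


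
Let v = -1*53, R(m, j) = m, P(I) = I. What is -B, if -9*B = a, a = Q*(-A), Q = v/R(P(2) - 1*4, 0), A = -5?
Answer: 265/18 ≈ 14.722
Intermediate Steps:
v = -53
Q = 53/2 (Q = -53/(2 - 1*4) = -53/(2 - 4) = -53/(-2) = -53*(-½) = 53/2 ≈ 26.500)
a = 265/2 (a = 53*(-1*(-5))/2 = (53/2)*5 = 265/2 ≈ 132.50)
B = -265/18 (B = -⅑*265/2 = -265/18 ≈ -14.722)
-B = -1*(-265/18) = 265/18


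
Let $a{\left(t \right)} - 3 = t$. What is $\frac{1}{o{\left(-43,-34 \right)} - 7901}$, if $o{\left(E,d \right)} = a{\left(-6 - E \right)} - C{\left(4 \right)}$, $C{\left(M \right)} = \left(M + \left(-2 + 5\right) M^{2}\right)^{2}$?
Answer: $- \frac{1}{10565} \approx -9.4652 \cdot 10^{-5}$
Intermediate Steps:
$a{\left(t \right)} = 3 + t$
$C{\left(M \right)} = \left(M + 3 M^{2}\right)^{2}$
$o{\left(E,d \right)} = -2707 - E$ ($o{\left(E,d \right)} = \left(3 - \left(6 + E\right)\right) - 4^{2} \left(1 + 3 \cdot 4\right)^{2} = \left(-3 - E\right) - 16 \left(1 + 12\right)^{2} = \left(-3 - E\right) - 16 \cdot 13^{2} = \left(-3 - E\right) - 16 \cdot 169 = \left(-3 - E\right) - 2704 = -2707 - E$)
$\frac{1}{o{\left(-43,-34 \right)} - 7901} = \frac{1}{\left(-2707 - -43\right) - 7901} = \frac{1}{\left(-2707 + 43\right) - 7901} = \frac{1}{-2664 - 7901} = \frac{1}{-10565} = - \frac{1}{10565}$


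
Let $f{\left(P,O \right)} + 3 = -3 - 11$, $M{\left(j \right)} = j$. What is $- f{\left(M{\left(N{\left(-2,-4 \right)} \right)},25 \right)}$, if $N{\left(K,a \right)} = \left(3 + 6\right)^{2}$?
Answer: $17$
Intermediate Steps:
$N{\left(K,a \right)} = 81$ ($N{\left(K,a \right)} = 9^{2} = 81$)
$f{\left(P,O \right)} = -17$ ($f{\left(P,O \right)} = -3 - 14 = -17$)
$- f{\left(M{\left(N{\left(-2,-4 \right)} \right)},25 \right)} = \left(-1\right) \left(-17\right) = 17$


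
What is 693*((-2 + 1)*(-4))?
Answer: 2772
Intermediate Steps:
693*((-2 + 1)*(-4)) = 693*(-1*(-4)) = 693*4 = 2772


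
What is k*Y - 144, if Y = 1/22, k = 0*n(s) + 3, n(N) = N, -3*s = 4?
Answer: -3165/22 ≈ -143.86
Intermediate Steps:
s = -4/3 (s = -⅓*4 = -4/3 ≈ -1.3333)
k = 3 (k = 0*(-4/3) + 3 = 0 + 3 = 3)
Y = 1/22 ≈ 0.045455
k*Y - 144 = 3*(1/22) - 144 = 3/22 - 144 = -3165/22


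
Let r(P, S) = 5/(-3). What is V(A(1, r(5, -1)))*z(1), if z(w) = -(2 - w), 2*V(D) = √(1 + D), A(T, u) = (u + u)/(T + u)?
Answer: -√6/2 ≈ -1.2247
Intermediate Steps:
r(P, S) = -5/3 (r(P, S) = 5*(-⅓) = -5/3)
A(T, u) = 2*u/(T + u) (A(T, u) = (2*u)/(T + u) = 2*u/(T + u))
V(D) = √(1 + D)/2
z(w) = -2 + w
V(A(1, r(5, -1)))*z(1) = (√(1 + 2*(-5/3)/(1 - 5/3))/2)*(-2 + 1) = (√(1 + 2*(-5/3)/(-⅔))/2)*(-1) = (√(1 + 2*(-5/3)*(-3/2))/2)*(-1) = (√(1 + 5)/2)*(-1) = (√6/2)*(-1) = -√6/2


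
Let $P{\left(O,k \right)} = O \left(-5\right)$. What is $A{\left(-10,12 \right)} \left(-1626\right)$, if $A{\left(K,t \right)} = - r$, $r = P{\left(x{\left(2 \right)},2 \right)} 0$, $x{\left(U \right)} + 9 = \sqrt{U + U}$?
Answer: $0$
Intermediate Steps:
$x{\left(U \right)} = -9 + \sqrt{2} \sqrt{U}$ ($x{\left(U \right)} = -9 + \sqrt{U + U} = -9 + \sqrt{2 U} = -9 + \sqrt{2} \sqrt{U}$)
$P{\left(O,k \right)} = - 5 O$
$r = 0$ ($r = - 5 \left(-9 + \sqrt{2} \sqrt{2}\right) 0 = - 5 \left(-9 + 2\right) 0 = \left(-5\right) \left(-7\right) 0 = 35 \cdot 0 = 0$)
$A{\left(K,t \right)} = 0$ ($A{\left(K,t \right)} = \left(-1\right) 0 = 0$)
$A{\left(-10,12 \right)} \left(-1626\right) = 0 \left(-1626\right) = 0$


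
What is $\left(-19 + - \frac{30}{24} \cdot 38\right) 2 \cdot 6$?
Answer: $-798$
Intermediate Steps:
$\left(-19 + - \frac{30}{24} \cdot 38\right) 2 \cdot 6 = \left(-19 + \left(-30\right) \frac{1}{24} \cdot 38\right) 12 = \left(-19 - \frac{95}{2}\right) 12 = \left(- \frac{133}{2}\right) 12 = -798$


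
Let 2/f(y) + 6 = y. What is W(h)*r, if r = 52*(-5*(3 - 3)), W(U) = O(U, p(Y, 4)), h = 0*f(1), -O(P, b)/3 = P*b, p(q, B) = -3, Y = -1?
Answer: 0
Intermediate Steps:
f(y) = 2/(-6 + y)
O(P, b) = -3*P*b
h = 0 (h = 0*(2/(-6 + 1)) = 0*(2/(-5)) = 0*(2*(-⅕)) = 0*(-⅖) = 0)
W(U) = 9*U (W(U) = -3*U*(-3) = 9*U)
r = 0 (r = 52*(-5*0) = 52*0 = 0)
W(h)*r = (9*0)*0 = 0*0 = 0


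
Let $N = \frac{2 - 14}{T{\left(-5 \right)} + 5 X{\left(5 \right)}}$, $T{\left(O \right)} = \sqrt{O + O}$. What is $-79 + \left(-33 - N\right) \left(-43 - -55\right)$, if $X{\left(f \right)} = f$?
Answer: $\frac{- 475 \sqrt{10} + 11731 i}{\sqrt{10} - 25 i} \approx -469.33 - 0.71712 i$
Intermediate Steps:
$T{\left(O \right)} = \sqrt{2} \sqrt{O}$ ($T{\left(O \right)} = \sqrt{2 O} = \sqrt{2} \sqrt{O}$)
$N = - \frac{12}{25 + i \sqrt{10}}$ ($N = \frac{2 - 14}{\sqrt{2} \sqrt{-5} + 5 \cdot 5} = - \frac{12}{\sqrt{2} i \sqrt{5} + 25} = - \frac{12}{i \sqrt{10} + 25} = - \frac{12}{25 + i \sqrt{10}} \approx -0.47244 + 0.05976 i$)
$-79 + \left(-33 - N\right) \left(-43 - -55\right) = -79 + \left(-33 - \left(- \frac{60}{127} + \frac{12 i \sqrt{10}}{635}\right)\right) \left(-43 - -55\right) = -79 + \left(-33 + \left(\frac{60}{127} - \frac{12 i \sqrt{10}}{635}\right)\right) \left(-43 + 55\right) = -79 + \left(- \frac{4131}{127} - \frac{12 i \sqrt{10}}{635}\right) 12 = -79 - \left(\frac{49572}{127} + \frac{144 i \sqrt{10}}{635}\right) = - \frac{59605}{127} - \frac{144 i \sqrt{10}}{635}$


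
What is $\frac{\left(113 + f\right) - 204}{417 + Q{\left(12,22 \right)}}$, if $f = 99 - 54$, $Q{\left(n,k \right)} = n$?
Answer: $- \frac{46}{429} \approx -0.10723$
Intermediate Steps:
$f = 45$
$\frac{\left(113 + f\right) - 204}{417 + Q{\left(12,22 \right)}} = \frac{\left(113 + 45\right) - 204}{417 + 12} = \frac{158 - 204}{429} = \left(-46\right) \frac{1}{429} = - \frac{46}{429}$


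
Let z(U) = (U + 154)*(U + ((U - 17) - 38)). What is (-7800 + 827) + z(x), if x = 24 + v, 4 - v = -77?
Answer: 33172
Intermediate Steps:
v = 81 (v = 4 - 1*(-77) = 4 + 77 = 81)
x = 105 (x = 24 + 81 = 105)
z(U) = (-55 + 2*U)*(154 + U) (z(U) = (154 + U)*(U + ((-17 + U) - 38)) = (154 + U)*(U + (-55 + U)) = (154 + U)*(-55 + 2*U) = (-55 + 2*U)*(154 + U))
(-7800 + 827) + z(x) = (-7800 + 827) + (-8470 + 2*105**2 + 253*105) = -6973 + (-8470 + 2*11025 + 26565) = -6973 + (-8470 + 22050 + 26565) = -6973 + 40145 = 33172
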